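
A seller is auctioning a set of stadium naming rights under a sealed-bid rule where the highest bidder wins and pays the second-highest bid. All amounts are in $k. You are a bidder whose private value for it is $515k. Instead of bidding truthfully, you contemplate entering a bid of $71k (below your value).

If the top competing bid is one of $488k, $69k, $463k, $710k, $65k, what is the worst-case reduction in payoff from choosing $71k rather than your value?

$52k

$488k: truthful gives $27k, deviation gives $0k → loss $27k.
$69k: same outcome either way → loss $0k.
$463k: truthful gives $52k, deviation gives $0k → loss $52k.
$710k: same outcome either way → loss $0k.
$65k: same outcome either way → loss $0k.
Maximum loss: $52k.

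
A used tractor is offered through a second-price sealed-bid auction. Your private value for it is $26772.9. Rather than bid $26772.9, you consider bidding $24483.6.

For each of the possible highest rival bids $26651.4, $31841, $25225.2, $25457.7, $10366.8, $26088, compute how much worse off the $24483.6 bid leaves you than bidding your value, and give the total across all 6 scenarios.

$3669.3

The deviation costs you only when the competing bid falls strictly between $24483.6 and $26772.9; elsewhere both bids give the same outcome.
$26651.4: truthful payoff $121.5, deviation payoff $0 → loss $121.5.
$31841: outcomes coincide → loss $0.
$25225.2: truthful payoff $1547.7, deviation payoff $0 → loss $1547.7.
$25457.7: truthful payoff $1315.2, deviation payoff $0 → loss $1315.2.
$10366.8: outcomes coincide → loss $0.
$26088: truthful payoff $684.9, deviation payoff $0 → loss $684.9.
Total loss = $121.5 + $1547.7 + $1315.2 + $684.9 = $3669.3.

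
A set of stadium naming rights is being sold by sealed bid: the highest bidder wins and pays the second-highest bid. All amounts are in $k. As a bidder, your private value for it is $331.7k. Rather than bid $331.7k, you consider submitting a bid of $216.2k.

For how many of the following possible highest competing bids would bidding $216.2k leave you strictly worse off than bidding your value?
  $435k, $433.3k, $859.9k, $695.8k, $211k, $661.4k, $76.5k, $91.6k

0

The deviation hurts exactly when the highest competing bid lies strictly between $216.2k and $331.7k — underbidding then forfeits a profitable win.
$435k: above both → same outcome either way.
$433.3k: above both → same outcome either way.
$859.9k: above both → same outcome either way.
$695.8k: above both → same outcome either way.
$211k: below both → same outcome either way.
$661.4k: above both → same outcome either way.
$76.5k: below both → same outcome either way.
$91.6k: below both → same outcome either way.
Count: 0.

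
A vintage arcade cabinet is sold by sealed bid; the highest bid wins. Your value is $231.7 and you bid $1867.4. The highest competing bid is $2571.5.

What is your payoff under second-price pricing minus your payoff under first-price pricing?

$0

Your bid $1867.4 is below $2571.5, so you lose under either rule.
Payoff is $0 in both cases; difference = $0.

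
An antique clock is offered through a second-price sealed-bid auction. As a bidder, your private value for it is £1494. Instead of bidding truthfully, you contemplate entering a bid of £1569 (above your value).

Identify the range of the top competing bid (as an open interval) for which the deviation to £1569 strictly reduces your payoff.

(£1494, £1569)

If the competing bid is below £1494, both bids win at the same price — no difference.
If it is above £1569, both bids lose — no difference.
If it lies strictly between £1494 and £1569, bidding your value loses (payoff 0) while bidding £1569 wins at a price above your value (payoff negative).
So the deviation strictly hurts on the open interval (£1494, £1569).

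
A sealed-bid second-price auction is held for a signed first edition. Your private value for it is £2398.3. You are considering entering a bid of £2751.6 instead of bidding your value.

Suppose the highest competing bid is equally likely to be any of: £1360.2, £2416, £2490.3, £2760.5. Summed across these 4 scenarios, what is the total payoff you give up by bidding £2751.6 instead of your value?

The deviation costs you only when the competing bid falls strictly between £2398.3 and £2751.6; elsewhere both bids give the same outcome.
£1360.2: outcomes coincide → loss £0.
£2416: truthful payoff £0, deviation payoff −£17.7 → loss £17.7.
£2490.3: truthful payoff £0, deviation payoff −£92 → loss £92.
£2760.5: outcomes coincide → loss £0.
Total loss = £17.7 + £92 = £109.7.

£109.7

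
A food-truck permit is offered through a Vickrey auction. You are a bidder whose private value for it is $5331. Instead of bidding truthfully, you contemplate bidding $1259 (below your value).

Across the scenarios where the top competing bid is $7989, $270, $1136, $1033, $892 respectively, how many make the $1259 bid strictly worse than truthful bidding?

The deviation hurts exactly when the highest competing bid lies strictly between $1259 and $5331 — underbidding then forfeits a profitable win.
$7989: above both → same outcome either way.
$270: below both → same outcome either way.
$1136: below both → same outcome either way.
$1033: below both → same outcome either way.
$892: below both → same outcome either way.
Count: 0.

0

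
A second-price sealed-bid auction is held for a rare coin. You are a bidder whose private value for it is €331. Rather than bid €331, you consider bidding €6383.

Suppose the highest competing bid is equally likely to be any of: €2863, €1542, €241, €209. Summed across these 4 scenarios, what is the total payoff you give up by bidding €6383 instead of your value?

The deviation costs you only when the competing bid falls strictly between €331 and €6383; elsewhere both bids give the same outcome.
€2863: truthful payoff €0, deviation payoff −€2532 → loss €2532.
€1542: truthful payoff €0, deviation payoff −€1211 → loss €1211.
€241: outcomes coincide → loss €0.
€209: outcomes coincide → loss €0.
Total loss = €2532 + €1211 = €3743.

€3743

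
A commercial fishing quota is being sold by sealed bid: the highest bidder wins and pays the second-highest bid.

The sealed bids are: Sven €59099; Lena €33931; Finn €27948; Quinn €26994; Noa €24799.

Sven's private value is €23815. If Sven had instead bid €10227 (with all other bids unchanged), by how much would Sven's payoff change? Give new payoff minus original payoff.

The highest bid among the other bidders is €33931; Sven's bid doesn't change that.
Original bid €59099: Sven is highest, pays the top rival bid €33931; payoff €23815 − €33931 = −€10116.
Alternative bid €10227: Sven is not highest (top rival bid is €33931); payoff €0.
Change in payoff = €0 − (−€10116) = €10116.

€10116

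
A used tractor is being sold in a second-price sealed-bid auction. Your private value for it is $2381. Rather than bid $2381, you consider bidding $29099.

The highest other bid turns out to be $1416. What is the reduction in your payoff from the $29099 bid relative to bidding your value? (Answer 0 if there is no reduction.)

Bidding your value $2381: you win (since $2381 > $1416) and pay $1416. Payoff $965.
Bidding $29099: you win and pay $1416. Payoff $2381 − $1416 = $965.
Difference = $965 − $965 = $0; both bids lead to the same outcome because the competing bid is below both your value and your alternative bid.

$0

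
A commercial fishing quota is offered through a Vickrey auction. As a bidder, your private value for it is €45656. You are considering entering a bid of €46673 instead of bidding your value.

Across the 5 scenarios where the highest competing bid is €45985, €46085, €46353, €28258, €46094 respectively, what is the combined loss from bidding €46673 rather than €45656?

The deviation costs you only when the competing bid falls strictly between €45656 and €46673; elsewhere both bids give the same outcome.
€45985: truthful payoff €0, deviation payoff −€329 → loss €329.
€46085: truthful payoff €0, deviation payoff −€429 → loss €429.
€46353: truthful payoff €0, deviation payoff −€697 → loss €697.
€28258: outcomes coincide → loss €0.
€46094: truthful payoff €0, deviation payoff −€438 → loss €438.
Total loss = €329 + €429 + €697 + €438 = €1893.

€1893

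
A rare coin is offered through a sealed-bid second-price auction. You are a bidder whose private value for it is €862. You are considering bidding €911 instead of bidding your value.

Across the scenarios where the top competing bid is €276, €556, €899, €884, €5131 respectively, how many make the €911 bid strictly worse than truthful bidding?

The deviation hurts exactly when the highest competing bid lies strictly between €862 and €911 — overbidding then wins at a price above your value.
€276: below both → same outcome either way.
€556: below both → same outcome either way.
€899: inside the interval → strictly worse (loss €37).
€884: inside the interval → strictly worse (loss €22).
€5131: above both → same outcome either way.
Count: 2.

2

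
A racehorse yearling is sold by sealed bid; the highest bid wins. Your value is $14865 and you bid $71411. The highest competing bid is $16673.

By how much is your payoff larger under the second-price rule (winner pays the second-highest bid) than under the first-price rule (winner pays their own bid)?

You have the highest bid, so you win under either rule.
Second-price: pay $16673 → payoff −$1808.
First-price: pay your own bid $71411 → payoff −$56546.
Difference = −$1808 − (−$56546) = $54738.

$54738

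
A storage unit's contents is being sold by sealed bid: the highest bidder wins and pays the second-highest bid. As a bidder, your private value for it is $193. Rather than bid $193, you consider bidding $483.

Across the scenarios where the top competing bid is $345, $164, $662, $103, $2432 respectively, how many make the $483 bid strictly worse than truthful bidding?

1

The deviation hurts exactly when the highest competing bid lies strictly between $193 and $483 — overbidding then wins at a price above your value.
$345: inside the interval → strictly worse (loss $152).
$164: below both → same outcome either way.
$662: above both → same outcome either way.
$103: below both → same outcome either way.
$2432: above both → same outcome either way.
Count: 1.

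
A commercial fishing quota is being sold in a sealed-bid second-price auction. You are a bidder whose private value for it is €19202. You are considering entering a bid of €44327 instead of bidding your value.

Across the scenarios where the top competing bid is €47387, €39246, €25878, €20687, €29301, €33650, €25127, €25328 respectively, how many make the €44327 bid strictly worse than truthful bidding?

The deviation hurts exactly when the highest competing bid lies strictly between €19202 and €44327 — overbidding then wins at a price above your value.
€47387: above both → same outcome either way.
€39246: inside the interval → strictly worse (loss €20044).
€25878: inside the interval → strictly worse (loss €6676).
€20687: inside the interval → strictly worse (loss €1485).
€29301: inside the interval → strictly worse (loss €10099).
€33650: inside the interval → strictly worse (loss €14448).
€25127: inside the interval → strictly worse (loss €5925).
€25328: inside the interval → strictly worse (loss €6126).
Count: 7.

7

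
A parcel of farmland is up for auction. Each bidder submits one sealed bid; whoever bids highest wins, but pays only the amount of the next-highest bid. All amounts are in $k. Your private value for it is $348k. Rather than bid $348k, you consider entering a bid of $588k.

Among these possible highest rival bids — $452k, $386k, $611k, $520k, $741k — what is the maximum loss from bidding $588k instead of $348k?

$172k

$452k: truthful gives $0k, deviation gives −$104k → loss $104k.
$386k: truthful gives $0k, deviation gives −$38k → loss $38k.
$611k: same outcome either way → loss $0k.
$520k: truthful gives $0k, deviation gives −$172k → loss $172k.
$741k: same outcome either way → loss $0k.
Maximum loss: $172k.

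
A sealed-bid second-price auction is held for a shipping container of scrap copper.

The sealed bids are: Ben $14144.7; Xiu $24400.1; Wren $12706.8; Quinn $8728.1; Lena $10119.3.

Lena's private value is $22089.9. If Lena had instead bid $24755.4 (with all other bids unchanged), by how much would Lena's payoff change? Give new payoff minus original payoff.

−$2310.2

The highest bid among the other bidders is $24400.1; Lena's bid doesn't change that.
Original bid $10119.3: Lena is not highest (top rival bid is $24400.1); payoff $0.
Alternative bid $24755.4: Lena is highest, pays the top rival bid $24400.1; payoff $22089.9 − $24400.1 = −$2310.2.
Change in payoff = −$2310.2 − ($0) = −$2310.2.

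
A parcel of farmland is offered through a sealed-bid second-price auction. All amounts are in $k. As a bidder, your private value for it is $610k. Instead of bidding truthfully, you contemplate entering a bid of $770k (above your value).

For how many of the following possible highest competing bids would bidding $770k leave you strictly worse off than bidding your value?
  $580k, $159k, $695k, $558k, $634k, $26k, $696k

3

The deviation hurts exactly when the highest competing bid lies strictly between $610k and $770k — overbidding then wins at a price above your value.
$580k: below both → same outcome either way.
$159k: below both → same outcome either way.
$695k: inside the interval → strictly worse (loss $85k).
$558k: below both → same outcome either way.
$634k: inside the interval → strictly worse (loss $24k).
$26k: below both → same outcome either way.
$696k: inside the interval → strictly worse (loss $86k).
Count: 3.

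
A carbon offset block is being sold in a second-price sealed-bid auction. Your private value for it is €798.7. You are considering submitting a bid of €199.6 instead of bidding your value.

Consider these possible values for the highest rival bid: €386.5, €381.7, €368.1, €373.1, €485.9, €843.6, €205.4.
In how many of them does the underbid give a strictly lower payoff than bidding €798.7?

6

The deviation hurts exactly when the highest competing bid lies strictly between €199.6 and €798.7 — underbidding then forfeits a profitable win.
€386.5: inside the interval → strictly worse (loss €412.2).
€381.7: inside the interval → strictly worse (loss €417).
€368.1: inside the interval → strictly worse (loss €430.6).
€373.1: inside the interval → strictly worse (loss €425.6).
€485.9: inside the interval → strictly worse (loss €312.8).
€843.6: above both → same outcome either way.
€205.4: inside the interval → strictly worse (loss €593.3).
Count: 6.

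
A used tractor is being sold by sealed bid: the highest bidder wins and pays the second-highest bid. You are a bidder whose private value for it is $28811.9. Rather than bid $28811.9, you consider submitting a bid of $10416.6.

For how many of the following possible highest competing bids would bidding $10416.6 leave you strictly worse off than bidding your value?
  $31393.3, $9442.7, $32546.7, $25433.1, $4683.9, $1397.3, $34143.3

The deviation hurts exactly when the highest competing bid lies strictly between $10416.6 and $28811.9 — underbidding then forfeits a profitable win.
$31393.3: above both → same outcome either way.
$9442.7: below both → same outcome either way.
$32546.7: above both → same outcome either way.
$25433.1: inside the interval → strictly worse (loss $3378.8).
$4683.9: below both → same outcome either way.
$1397.3: below both → same outcome either way.
$34143.3: above both → same outcome either way.
Count: 1.

1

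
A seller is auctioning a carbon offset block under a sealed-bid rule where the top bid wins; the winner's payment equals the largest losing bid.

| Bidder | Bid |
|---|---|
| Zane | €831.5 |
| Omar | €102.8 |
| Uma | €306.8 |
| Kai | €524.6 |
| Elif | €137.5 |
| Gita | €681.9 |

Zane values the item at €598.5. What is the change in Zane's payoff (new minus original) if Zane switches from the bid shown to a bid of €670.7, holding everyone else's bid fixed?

€83.4

The highest bid among the other bidders is €681.9; Zane's bid doesn't change that.
Original bid €831.5: Zane is highest, pays the top rival bid €681.9; payoff €598.5 − €681.9 = −€83.4.
Alternative bid €670.7: Zane is not highest (top rival bid is €681.9); payoff €0.
Change in payoff = €0 − (−€83.4) = €83.4.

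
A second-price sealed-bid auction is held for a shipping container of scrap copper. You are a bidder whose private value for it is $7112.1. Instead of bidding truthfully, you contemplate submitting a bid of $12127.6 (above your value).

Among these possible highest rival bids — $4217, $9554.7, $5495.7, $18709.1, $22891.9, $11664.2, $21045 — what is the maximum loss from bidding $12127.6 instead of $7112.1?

$4552.1

$4217: same outcome either way → loss $0.
$9554.7: truthful gives $0, deviation gives −$2442.6 → loss $2442.6.
$5495.7: same outcome either way → loss $0.
$18709.1: same outcome either way → loss $0.
$22891.9: same outcome either way → loss $0.
$11664.2: truthful gives $0, deviation gives −$4552.1 → loss $4552.1.
$21045: same outcome either way → loss $0.
Maximum loss: $4552.1.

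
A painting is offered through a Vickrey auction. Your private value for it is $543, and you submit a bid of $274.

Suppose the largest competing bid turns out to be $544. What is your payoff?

Your bid $274 is below the highest competing bid $544, so you lose.
A losing bidder pays nothing and receives nothing: payoff = $0.

$0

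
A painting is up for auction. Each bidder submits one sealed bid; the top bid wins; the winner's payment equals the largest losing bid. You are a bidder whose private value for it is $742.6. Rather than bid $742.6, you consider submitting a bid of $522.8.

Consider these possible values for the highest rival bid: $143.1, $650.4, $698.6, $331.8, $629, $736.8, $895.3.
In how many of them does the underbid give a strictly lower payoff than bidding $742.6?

4

The deviation hurts exactly when the highest competing bid lies strictly between $522.8 and $742.6 — underbidding then forfeits a profitable win.
$143.1: below both → same outcome either way.
$650.4: inside the interval → strictly worse (loss $92.2).
$698.6: inside the interval → strictly worse (loss $44).
$331.8: below both → same outcome either way.
$629: inside the interval → strictly worse (loss $113.6).
$736.8: inside the interval → strictly worse (loss $5.8).
$895.3: above both → same outcome either way.
Count: 4.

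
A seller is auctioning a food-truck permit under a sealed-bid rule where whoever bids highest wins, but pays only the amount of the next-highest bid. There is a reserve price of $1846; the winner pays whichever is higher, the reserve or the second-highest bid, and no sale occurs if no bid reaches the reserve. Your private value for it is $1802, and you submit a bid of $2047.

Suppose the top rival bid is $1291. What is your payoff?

−$44

Your bid $2047 is the highest and exceeds the reserve.
Price = max(second-highest bid, reserve) = max($1291, $1846) = $1846.
Payoff = $1802 − $1846 = −$44.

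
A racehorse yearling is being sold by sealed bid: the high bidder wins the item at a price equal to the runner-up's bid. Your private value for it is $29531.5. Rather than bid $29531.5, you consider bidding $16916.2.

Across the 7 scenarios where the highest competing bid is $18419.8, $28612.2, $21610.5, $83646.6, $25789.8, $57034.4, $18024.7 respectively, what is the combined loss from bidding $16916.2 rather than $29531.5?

$35200.5

The deviation costs you only when the competing bid falls strictly between $16916.2 and $29531.5; elsewhere both bids give the same outcome.
$18419.8: truthful payoff $11111.7, deviation payoff $0 → loss $11111.7.
$28612.2: truthful payoff $919.3, deviation payoff $0 → loss $919.3.
$21610.5: truthful payoff $7921, deviation payoff $0 → loss $7921.
$83646.6: outcomes coincide → loss $0.
$25789.8: truthful payoff $3741.7, deviation payoff $0 → loss $3741.7.
$57034.4: outcomes coincide → loss $0.
$18024.7: truthful payoff $11506.8, deviation payoff $0 → loss $11506.8.
Total loss = $11111.7 + $919.3 + $7921 + $3741.7 + $11506.8 = $35200.5.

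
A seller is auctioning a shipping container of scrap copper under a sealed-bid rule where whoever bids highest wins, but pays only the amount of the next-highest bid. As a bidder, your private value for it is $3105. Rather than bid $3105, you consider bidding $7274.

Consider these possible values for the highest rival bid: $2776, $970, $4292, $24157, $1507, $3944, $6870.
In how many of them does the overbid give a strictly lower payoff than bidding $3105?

The deviation hurts exactly when the highest competing bid lies strictly between $3105 and $7274 — overbidding then wins at a price above your value.
$2776: below both → same outcome either way.
$970: below both → same outcome either way.
$4292: inside the interval → strictly worse (loss $1187).
$24157: above both → same outcome either way.
$1507: below both → same outcome either way.
$3944: inside the interval → strictly worse (loss $839).
$6870: inside the interval → strictly worse (loss $3765).
Count: 3.

3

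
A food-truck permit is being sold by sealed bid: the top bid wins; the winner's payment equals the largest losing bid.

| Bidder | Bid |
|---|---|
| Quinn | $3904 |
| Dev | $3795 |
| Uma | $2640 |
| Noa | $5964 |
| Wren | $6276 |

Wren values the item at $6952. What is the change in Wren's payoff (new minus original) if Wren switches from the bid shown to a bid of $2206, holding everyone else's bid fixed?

−$988

The highest bid among the other bidders is $5964; Wren's bid doesn't change that.
Original bid $6276: Wren is highest, pays the top rival bid $5964; payoff $6952 − $5964 = $988.
Alternative bid $2206: Wren is not highest (top rival bid is $5964); payoff $0.
Change in payoff = $0 − ($988) = −$988.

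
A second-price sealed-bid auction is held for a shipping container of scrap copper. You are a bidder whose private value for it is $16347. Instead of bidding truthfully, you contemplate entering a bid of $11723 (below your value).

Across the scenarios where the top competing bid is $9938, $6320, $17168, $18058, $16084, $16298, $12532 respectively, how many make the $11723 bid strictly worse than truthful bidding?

The deviation hurts exactly when the highest competing bid lies strictly between $11723 and $16347 — underbidding then forfeits a profitable win.
$9938: below both → same outcome either way.
$6320: below both → same outcome either way.
$17168: above both → same outcome either way.
$18058: above both → same outcome either way.
$16084: inside the interval → strictly worse (loss $263).
$16298: inside the interval → strictly worse (loss $49).
$12532: inside the interval → strictly worse (loss $3815).
Count: 3.

3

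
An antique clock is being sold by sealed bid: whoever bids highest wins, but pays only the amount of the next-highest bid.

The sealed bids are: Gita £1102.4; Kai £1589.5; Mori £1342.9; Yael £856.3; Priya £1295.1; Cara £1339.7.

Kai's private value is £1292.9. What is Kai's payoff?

Highest bid: Kai at £1589.5, so Kai wins.
Second-highest bid: Mori at £1342.9 — that is the price the winner pays.
Kai's payoff = value − price = £1292.9 − £1342.9 = −£50.

−£50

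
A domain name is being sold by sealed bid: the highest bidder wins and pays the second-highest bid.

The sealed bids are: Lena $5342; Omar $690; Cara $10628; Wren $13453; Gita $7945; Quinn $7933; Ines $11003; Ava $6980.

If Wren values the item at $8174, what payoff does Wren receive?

Highest bid: Wren at $13453, so Wren wins.
Second-highest bid: Ines at $11003 — that is the price the winner pays.
Wren's payoff = value − price = $8174 − $11003 = −$2829.

−$2829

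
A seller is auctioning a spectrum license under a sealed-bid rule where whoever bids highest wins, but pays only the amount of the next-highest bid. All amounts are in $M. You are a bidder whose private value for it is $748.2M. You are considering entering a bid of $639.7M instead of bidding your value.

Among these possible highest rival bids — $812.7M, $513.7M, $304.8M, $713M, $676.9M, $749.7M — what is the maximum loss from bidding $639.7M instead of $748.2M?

$812.7M: same outcome either way → loss $0M.
$513.7M: same outcome either way → loss $0M.
$304.8M: same outcome either way → loss $0M.
$713M: truthful gives $35.2M, deviation gives $0M → loss $35.2M.
$676.9M: truthful gives $71.3M, deviation gives $0M → loss $71.3M.
$749.7M: same outcome either way → loss $0M.
Maximum loss: $71.3M.

$71.3M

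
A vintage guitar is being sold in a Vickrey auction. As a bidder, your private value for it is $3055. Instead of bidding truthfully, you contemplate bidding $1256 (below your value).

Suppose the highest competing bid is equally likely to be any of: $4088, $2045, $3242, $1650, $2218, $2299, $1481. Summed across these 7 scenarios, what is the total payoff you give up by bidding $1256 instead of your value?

The deviation costs you only when the competing bid falls strictly between $1256 and $3055; elsewhere both bids give the same outcome.
$4088: outcomes coincide → loss $0.
$2045: truthful payoff $1010, deviation payoff $0 → loss $1010.
$3242: outcomes coincide → loss $0.
$1650: truthful payoff $1405, deviation payoff $0 → loss $1405.
$2218: truthful payoff $837, deviation payoff $0 → loss $837.
$2299: truthful payoff $756, deviation payoff $0 → loss $756.
$1481: truthful payoff $1574, deviation payoff $0 → loss $1574.
Total loss = $1010 + $1405 + $837 + $756 + $1574 = $5582.

$5582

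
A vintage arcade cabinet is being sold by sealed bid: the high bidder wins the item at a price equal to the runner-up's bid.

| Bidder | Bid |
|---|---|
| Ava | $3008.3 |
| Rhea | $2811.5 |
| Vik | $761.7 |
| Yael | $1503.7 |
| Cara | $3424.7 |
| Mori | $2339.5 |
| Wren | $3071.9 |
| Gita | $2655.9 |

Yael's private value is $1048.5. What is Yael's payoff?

$0

Highest bid: Cara at $3424.7, so Cara wins.
Second-highest bid: Wren at $3071.9 — that is the price the winner pays.
Yael did not win, so Yael pays nothing and receives nothing: payoff $0.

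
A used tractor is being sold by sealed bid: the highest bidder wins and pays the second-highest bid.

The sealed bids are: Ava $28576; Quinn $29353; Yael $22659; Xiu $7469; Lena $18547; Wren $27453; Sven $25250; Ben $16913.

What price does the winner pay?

$28576

Highest bid: Quinn at $29353, so Quinn wins.
Second-highest bid: Ava at $28576 — that is the price the winner pays.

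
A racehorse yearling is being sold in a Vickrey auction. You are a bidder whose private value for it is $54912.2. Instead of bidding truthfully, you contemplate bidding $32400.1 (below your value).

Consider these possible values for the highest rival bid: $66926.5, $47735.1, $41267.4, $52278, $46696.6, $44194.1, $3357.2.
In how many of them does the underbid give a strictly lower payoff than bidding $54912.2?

5

The deviation hurts exactly when the highest competing bid lies strictly between $32400.1 and $54912.2 — underbidding then forfeits a profitable win.
$66926.5: above both → same outcome either way.
$47735.1: inside the interval → strictly worse (loss $7177.1).
$41267.4: inside the interval → strictly worse (loss $13644.8).
$52278: inside the interval → strictly worse (loss $2634.2).
$46696.6: inside the interval → strictly worse (loss $8215.6).
$44194.1: inside the interval → strictly worse (loss $10718.1).
$3357.2: below both → same outcome either way.
Count: 5.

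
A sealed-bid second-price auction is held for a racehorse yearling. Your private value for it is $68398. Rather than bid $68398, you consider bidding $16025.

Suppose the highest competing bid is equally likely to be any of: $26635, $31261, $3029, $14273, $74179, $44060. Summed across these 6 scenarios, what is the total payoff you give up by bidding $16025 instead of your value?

The deviation costs you only when the competing bid falls strictly between $16025 and $68398; elsewhere both bids give the same outcome.
$26635: truthful payoff $41763, deviation payoff $0 → loss $41763.
$31261: truthful payoff $37137, deviation payoff $0 → loss $37137.
$3029: outcomes coincide → loss $0.
$14273: outcomes coincide → loss $0.
$74179: outcomes coincide → loss $0.
$44060: truthful payoff $24338, deviation payoff $0 → loss $24338.
Total loss = $41763 + $37137 + $24338 = $103238.

$103238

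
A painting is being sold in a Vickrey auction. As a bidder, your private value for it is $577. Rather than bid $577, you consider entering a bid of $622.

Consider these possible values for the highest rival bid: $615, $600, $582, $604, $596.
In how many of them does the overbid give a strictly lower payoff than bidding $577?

5

The deviation hurts exactly when the highest competing bid lies strictly between $577 and $622 — overbidding then wins at a price above your value.
$615: inside the interval → strictly worse (loss $38).
$600: inside the interval → strictly worse (loss $23).
$582: inside the interval → strictly worse (loss $5).
$604: inside the interval → strictly worse (loss $27).
$596: inside the interval → strictly worse (loss $19).
Count: 5.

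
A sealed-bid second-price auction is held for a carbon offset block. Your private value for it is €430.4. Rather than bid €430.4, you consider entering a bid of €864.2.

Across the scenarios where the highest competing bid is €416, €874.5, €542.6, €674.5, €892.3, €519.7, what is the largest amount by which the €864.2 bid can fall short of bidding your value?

€416: same outcome either way → loss €0.
€874.5: same outcome either way → loss €0.
€542.6: truthful gives €0, deviation gives −€112.2 → loss €112.2.
€674.5: truthful gives €0, deviation gives −€244.1 → loss €244.1.
€892.3: same outcome either way → loss €0.
€519.7: truthful gives €0, deviation gives −€89.3 → loss €89.3.
Maximum loss: €244.1.

€244.1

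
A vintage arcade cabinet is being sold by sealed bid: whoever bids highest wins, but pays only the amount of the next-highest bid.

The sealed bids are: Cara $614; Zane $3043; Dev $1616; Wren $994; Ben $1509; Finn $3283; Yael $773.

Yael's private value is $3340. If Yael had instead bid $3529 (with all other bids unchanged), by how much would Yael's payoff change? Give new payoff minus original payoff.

$57

The highest bid among the other bidders is $3283; Yael's bid doesn't change that.
Original bid $773: Yael is not highest (top rival bid is $3283); payoff $0.
Alternative bid $3529: Yael is highest, pays the top rival bid $3283; payoff $3340 − $3283 = $57.
Change in payoff = $57 − ($0) = $57.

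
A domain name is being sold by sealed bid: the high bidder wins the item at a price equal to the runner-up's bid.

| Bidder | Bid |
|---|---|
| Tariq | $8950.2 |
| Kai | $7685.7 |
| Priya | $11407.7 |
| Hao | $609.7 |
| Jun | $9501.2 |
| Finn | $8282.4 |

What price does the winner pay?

Highest bid: Priya at $11407.7, so Priya wins.
Second-highest bid: Jun at $9501.2 — that is the price the winner pays.

$9501.2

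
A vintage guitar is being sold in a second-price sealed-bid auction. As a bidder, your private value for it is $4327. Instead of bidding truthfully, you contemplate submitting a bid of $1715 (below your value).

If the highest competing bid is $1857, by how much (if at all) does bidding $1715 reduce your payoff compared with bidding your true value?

Bidding your value $4327: you win (since $4327 > $1857) and pay $1857. Payoff $2470.
Bidding $1715: you lose. Payoff $0.
The competing bid $1857 lies between your shaded bid and your value, so underbidding forfeits an item you could have won at a profitable price.
Loss from deviating = $2470 − ($0) = $2470.

$2470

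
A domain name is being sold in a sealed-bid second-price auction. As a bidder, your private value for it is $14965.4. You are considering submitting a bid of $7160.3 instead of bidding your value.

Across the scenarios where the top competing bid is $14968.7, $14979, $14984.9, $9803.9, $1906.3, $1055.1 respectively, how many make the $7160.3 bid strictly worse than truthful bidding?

The deviation hurts exactly when the highest competing bid lies strictly between $7160.3 and $14965.4 — underbidding then forfeits a profitable win.
$14968.7: above both → same outcome either way.
$14979: above both → same outcome either way.
$14984.9: above both → same outcome either way.
$9803.9: inside the interval → strictly worse (loss $5161.5).
$1906.3: below both → same outcome either way.
$1055.1: below both → same outcome either way.
Count: 1.

1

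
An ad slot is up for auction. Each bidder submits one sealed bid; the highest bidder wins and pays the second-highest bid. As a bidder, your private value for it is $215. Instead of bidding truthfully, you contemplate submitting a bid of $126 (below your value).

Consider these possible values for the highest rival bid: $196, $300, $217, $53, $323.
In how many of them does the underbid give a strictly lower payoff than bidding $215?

1

The deviation hurts exactly when the highest competing bid lies strictly between $126 and $215 — underbidding then forfeits a profitable win.
$196: inside the interval → strictly worse (loss $19).
$300: above both → same outcome either way.
$217: above both → same outcome either way.
$53: below both → same outcome either way.
$323: above both → same outcome either way.
Count: 1.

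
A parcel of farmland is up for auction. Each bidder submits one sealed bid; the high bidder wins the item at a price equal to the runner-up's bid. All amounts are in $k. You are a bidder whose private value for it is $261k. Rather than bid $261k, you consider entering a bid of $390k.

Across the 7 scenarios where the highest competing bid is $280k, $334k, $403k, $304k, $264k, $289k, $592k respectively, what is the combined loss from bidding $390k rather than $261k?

The deviation costs you only when the competing bid falls strictly between $261k and $390k; elsewhere both bids give the same outcome.
$280k: truthful payoff $0k, deviation payoff −$19k → loss $19k.
$334k: truthful payoff $0k, deviation payoff −$73k → loss $73k.
$403k: outcomes coincide → loss $0k.
$304k: truthful payoff $0k, deviation payoff −$43k → loss $43k.
$264k: truthful payoff $0k, deviation payoff −$3k → loss $3k.
$289k: truthful payoff $0k, deviation payoff −$28k → loss $28k.
$592k: outcomes coincide → loss $0k.
Total loss = $19k + $73k + $43k + $3k + $28k = $166k.

$166k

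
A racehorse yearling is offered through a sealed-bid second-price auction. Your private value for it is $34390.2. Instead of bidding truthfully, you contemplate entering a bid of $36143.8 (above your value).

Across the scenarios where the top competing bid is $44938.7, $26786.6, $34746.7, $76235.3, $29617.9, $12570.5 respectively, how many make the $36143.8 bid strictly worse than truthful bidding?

The deviation hurts exactly when the highest competing bid lies strictly between $34390.2 and $36143.8 — overbidding then wins at a price above your value.
$44938.7: above both → same outcome either way.
$26786.6: below both → same outcome either way.
$34746.7: inside the interval → strictly worse (loss $356.5).
$76235.3: above both → same outcome either way.
$29617.9: below both → same outcome either way.
$12570.5: below both → same outcome either way.
Count: 1.

1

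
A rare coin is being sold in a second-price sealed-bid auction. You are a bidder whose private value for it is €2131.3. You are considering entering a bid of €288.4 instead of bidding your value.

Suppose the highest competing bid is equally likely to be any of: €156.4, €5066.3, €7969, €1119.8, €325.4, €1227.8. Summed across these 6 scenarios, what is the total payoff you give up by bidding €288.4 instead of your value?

€3720.9

The deviation costs you only when the competing bid falls strictly between €288.4 and €2131.3; elsewhere both bids give the same outcome.
€156.4: outcomes coincide → loss €0.
€5066.3: outcomes coincide → loss €0.
€7969: outcomes coincide → loss €0.
€1119.8: truthful payoff €1011.5, deviation payoff €0 → loss €1011.5.
€325.4: truthful payoff €1805.9, deviation payoff €0 → loss €1805.9.
€1227.8: truthful payoff €903.5, deviation payoff €0 → loss €903.5.
Total loss = €1011.5 + €1805.9 + €903.5 = €3720.9.
Because the price is fixed by the runner-up's bid, deviating from your value can only change a good outcome into a bad one — never the reverse.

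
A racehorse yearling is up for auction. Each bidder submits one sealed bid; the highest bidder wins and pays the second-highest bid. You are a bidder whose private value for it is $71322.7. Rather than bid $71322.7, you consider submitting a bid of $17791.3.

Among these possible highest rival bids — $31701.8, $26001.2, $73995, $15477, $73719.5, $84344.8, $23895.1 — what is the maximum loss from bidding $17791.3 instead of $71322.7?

$47427.6

$31701.8: truthful gives $39620.9, deviation gives $0 → loss $39620.9.
$26001.2: truthful gives $45321.5, deviation gives $0 → loss $45321.5.
$73995: same outcome either way → loss $0.
$15477: same outcome either way → loss $0.
$73719.5: same outcome either way → loss $0.
$84344.8: same outcome either way → loss $0.
$23895.1: truthful gives $47427.6, deviation gives $0 → loss $47427.6.
Maximum loss: $47427.6.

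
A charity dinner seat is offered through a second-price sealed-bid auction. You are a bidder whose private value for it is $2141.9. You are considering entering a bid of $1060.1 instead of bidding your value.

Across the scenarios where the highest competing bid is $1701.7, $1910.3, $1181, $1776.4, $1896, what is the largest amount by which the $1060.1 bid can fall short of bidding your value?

$960.9

$1701.7: truthful gives $440.2, deviation gives $0 → loss $440.2.
$1910.3: truthful gives $231.6, deviation gives $0 → loss $231.6.
$1181: truthful gives $960.9, deviation gives $0 → loss $960.9.
$1776.4: truthful gives $365.5, deviation gives $0 → loss $365.5.
$1896: truthful gives $245.9, deviation gives $0 → loss $245.9.
Maximum loss: $960.9.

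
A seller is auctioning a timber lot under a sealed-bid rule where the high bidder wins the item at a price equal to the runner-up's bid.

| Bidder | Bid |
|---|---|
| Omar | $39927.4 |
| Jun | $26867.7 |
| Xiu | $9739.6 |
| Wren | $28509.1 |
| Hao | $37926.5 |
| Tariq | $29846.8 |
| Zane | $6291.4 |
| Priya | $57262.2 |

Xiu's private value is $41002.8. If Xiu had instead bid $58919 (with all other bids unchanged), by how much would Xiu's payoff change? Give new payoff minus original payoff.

The highest bid among the other bidders is $57262.2; Xiu's bid doesn't change that.
Original bid $9739.6: Xiu is not highest (top rival bid is $57262.2); payoff $0.
Alternative bid $58919: Xiu is highest, pays the top rival bid $57262.2; payoff $41002.8 − $57262.2 = −$16259.4.
Change in payoff = −$16259.4 − ($0) = −$16259.4.

−$16259.4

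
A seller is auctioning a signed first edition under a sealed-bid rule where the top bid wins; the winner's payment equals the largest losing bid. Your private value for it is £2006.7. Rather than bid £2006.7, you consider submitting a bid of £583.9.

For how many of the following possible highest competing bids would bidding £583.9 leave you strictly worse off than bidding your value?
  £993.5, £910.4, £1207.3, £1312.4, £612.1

5

The deviation hurts exactly when the highest competing bid lies strictly between £583.9 and £2006.7 — underbidding then forfeits a profitable win.
£993.5: inside the interval → strictly worse (loss £1013.2).
£910.4: inside the interval → strictly worse (loss £1096.3).
£1207.3: inside the interval → strictly worse (loss £799.4).
£1312.4: inside the interval → strictly worse (loss £694.3).
£612.1: inside the interval → strictly worse (loss £1394.6).
Count: 5.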